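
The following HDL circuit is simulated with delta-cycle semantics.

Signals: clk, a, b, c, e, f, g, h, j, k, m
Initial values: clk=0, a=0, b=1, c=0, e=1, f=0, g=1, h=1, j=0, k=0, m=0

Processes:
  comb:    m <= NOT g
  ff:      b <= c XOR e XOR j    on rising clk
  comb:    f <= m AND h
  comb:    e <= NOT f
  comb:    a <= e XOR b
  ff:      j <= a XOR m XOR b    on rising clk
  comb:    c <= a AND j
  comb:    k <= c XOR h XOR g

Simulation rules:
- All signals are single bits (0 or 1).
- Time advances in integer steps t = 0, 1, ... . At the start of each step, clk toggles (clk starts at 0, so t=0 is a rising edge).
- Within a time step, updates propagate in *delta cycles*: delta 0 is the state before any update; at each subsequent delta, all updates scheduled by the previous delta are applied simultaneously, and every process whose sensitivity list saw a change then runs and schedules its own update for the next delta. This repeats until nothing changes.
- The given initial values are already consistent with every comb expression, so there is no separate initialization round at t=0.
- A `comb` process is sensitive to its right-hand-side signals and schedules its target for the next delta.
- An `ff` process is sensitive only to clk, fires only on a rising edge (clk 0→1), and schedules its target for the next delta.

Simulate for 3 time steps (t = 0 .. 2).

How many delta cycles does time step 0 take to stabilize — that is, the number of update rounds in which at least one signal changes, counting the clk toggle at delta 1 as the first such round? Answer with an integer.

2

[bits: clk,a,e,j,m,c,b,k,h,f,g]
t=0: Δ0=00100010101 Δ1=10100010101 Δ2=10110010101 | 2Δ
t=1: Δ0=10110010101 Δ1=00110010101 | 1Δ
t=2: Δ0=00110010101 Δ1=10110010101 Δ2=10110000101 Δ3=11110000101 Δ4=11110100101 Δ5=11110101101 | 5Δ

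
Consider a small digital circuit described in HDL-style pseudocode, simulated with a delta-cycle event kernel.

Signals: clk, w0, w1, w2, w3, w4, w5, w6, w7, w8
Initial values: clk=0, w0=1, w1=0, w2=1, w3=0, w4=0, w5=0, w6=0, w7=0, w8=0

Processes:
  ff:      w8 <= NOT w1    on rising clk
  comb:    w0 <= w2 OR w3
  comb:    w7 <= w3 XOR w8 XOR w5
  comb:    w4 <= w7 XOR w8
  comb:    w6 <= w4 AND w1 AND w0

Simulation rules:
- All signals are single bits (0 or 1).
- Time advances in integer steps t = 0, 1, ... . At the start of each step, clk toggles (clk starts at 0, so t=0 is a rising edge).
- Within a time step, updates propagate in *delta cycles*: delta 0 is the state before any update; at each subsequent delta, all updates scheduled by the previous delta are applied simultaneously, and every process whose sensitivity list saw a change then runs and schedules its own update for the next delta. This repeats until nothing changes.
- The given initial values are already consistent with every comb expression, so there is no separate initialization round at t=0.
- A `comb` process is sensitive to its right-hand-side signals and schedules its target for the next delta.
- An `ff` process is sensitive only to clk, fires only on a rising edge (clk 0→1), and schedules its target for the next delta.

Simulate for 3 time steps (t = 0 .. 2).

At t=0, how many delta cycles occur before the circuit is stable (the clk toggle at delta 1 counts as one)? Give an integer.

t0.Δ0 w5=0 w2=1 w4=0 w3=0 clk=0 w8=0 w7=0 w1=0 w6=0 w0=1
t0.Δ1 w5=0 w2=1 w4=0 w3=0 clk=1 w8=0 w7=0 w1=0 w6=0 w0=1
t0.Δ2 w5=0 w2=1 w4=0 w3=0 clk=1 w8=1 w7=0 w1=0 w6=0 w0=1
t0.Δ3 w5=0 w2=1 w4=1 w3=0 clk=1 w8=1 w7=1 w1=0 w6=0 w0=1
t0.Δ4 w5=0 w2=1 w4=0 w3=0 clk=1 w8=1 w7=1 w1=0 w6=0 w0=1
t1.Δ0 w5=0 w2=1 w4=0 w3=0 clk=1 w8=1 w7=1 w1=0 w6=0 w0=1
t1.Δ1 w5=0 w2=1 w4=0 w3=0 clk=0 w8=1 w7=1 w1=0 w6=0 w0=1
t2.Δ0 w5=0 w2=1 w4=0 w3=0 clk=0 w8=1 w7=1 w1=0 w6=0 w0=1
t2.Δ1 w5=0 w2=1 w4=0 w3=0 clk=1 w8=1 w7=1 w1=0 w6=0 w0=1

4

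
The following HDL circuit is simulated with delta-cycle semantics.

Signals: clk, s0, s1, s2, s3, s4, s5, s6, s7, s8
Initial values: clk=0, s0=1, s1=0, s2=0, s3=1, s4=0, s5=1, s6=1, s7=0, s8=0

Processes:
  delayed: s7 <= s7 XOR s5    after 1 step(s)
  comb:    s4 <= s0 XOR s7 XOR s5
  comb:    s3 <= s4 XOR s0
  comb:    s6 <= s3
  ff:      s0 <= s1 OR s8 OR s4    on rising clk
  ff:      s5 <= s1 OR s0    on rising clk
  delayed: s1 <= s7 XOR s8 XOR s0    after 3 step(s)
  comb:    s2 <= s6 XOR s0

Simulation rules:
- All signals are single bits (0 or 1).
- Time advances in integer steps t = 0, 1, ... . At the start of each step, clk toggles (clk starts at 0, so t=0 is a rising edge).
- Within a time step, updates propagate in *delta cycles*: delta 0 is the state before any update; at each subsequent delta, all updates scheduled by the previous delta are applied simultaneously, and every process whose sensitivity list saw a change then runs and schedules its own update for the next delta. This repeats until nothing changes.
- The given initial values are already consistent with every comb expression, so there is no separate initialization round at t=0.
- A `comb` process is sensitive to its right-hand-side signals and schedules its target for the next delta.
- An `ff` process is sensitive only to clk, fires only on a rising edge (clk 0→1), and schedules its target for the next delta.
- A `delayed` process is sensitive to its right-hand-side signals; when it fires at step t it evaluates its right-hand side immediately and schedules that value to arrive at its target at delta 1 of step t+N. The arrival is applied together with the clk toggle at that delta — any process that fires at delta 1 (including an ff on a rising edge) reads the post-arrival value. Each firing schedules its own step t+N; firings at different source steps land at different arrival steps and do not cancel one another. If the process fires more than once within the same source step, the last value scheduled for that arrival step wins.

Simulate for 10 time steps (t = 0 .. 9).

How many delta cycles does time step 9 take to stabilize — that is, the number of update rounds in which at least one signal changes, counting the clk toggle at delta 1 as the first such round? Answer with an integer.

5

t=0 Δ0: s6=1 s2=0 s7=0 s1=0 s5=1 s0=1 s8=0 s3=1 clk=0 s4=0
  Δ1: clk:0→1
  Δ2: s0:1→0
  Δ3: s2:0→1, s3:1→0, s4:0→1
  Δ4: s6:1→0, s3:0→1
  Δ5: s6:0→1, s2:1→0
  Δ6: s2:0→1
  (6Δ to stable)
t=1 Δ0: s6=1 s2=1 s7=0 s1=0 s5=1 s0=0 s8=0 s3=1 clk=1 s4=1
  Δ1: clk:1→0
  (1Δ to stable)
t=2 Δ0: s6=1 s2=1 s7=0 s1=0 s5=1 s0=0 s8=0 s3=1 clk=0 s4=1
  Δ1: clk:0→1
  Δ2: s5:1→0, s0:0→1
  Δ3: s2:1→0, s3:1→0
  Δ4: s6:1→0
  Δ5: s2:0→1
  (5Δ to stable)
t=3 Δ0: s6=0 s2=1 s7=0 s1=0 s5=0 s0=1 s8=0 s3=0 clk=1 s4=1
  Δ1: clk:1→0
  (1Δ to stable)
t=4 Δ0: s6=0 s2=1 s7=0 s1=0 s5=0 s0=1 s8=0 s3=0 clk=0 s4=1
  Δ1: clk:0→1
  Δ2: s5:0→1
  Δ3: s4:1→0
  Δ4: s3:0→1
  Δ5: s6:0→1
  Δ6: s2:1→0
  (6Δ to stable)
t=5 Δ0: s6=1 s2=0 s7=0 s1=0 s5=1 s0=1 s8=0 s3=1 clk=1 s4=0
  Δ1: s7:0→1, s1:0→1, clk:1→0
  Δ2: s4:0→1
  Δ3: s3:1→0
  Δ4: s6:1→0
  Δ5: s2:0→1
  (5Δ to stable)
t=6 Δ0: s6=0 s2=1 s7=1 s1=1 s5=1 s0=1 s8=0 s3=0 clk=0 s4=1
  Δ1: s7:1→0, clk:0→1
  Δ2: s4:1→0
  Δ3: s3:0→1
  Δ4: s6:0→1
  Δ5: s2:1→0
  (5Δ to stable)
t=7 Δ0: s6=1 s2=0 s7=0 s1=1 s5=1 s0=1 s8=0 s3=1 clk=1 s4=0
  Δ1: s7:0→1, clk:1→0
  Δ2: s4:0→1
  Δ3: s3:1→0
  Δ4: s6:1→0
  Δ5: s2:0→1
  (5Δ to stable)
t=8 Δ0: s6=0 s2=1 s7=1 s1=1 s5=1 s0=1 s8=0 s3=0 clk=0 s4=1
  Δ1: s7:1→0, s1:1→0, clk:0→1
  Δ2: s4:1→0
  Δ3: s3:0→1
  Δ4: s6:0→1
  Δ5: s2:1→0
  (5Δ to stable)
t=9 Δ0: s6=1 s2=0 s7=0 s1=0 s5=1 s0=1 s8=0 s3=1 clk=1 s4=0
  Δ1: s7:0→1, s1:0→1, clk:1→0
  Δ2: s4:0→1
  Δ3: s3:1→0
  Δ4: s6:1→0
  Δ5: s2:0→1
  (5Δ to stable)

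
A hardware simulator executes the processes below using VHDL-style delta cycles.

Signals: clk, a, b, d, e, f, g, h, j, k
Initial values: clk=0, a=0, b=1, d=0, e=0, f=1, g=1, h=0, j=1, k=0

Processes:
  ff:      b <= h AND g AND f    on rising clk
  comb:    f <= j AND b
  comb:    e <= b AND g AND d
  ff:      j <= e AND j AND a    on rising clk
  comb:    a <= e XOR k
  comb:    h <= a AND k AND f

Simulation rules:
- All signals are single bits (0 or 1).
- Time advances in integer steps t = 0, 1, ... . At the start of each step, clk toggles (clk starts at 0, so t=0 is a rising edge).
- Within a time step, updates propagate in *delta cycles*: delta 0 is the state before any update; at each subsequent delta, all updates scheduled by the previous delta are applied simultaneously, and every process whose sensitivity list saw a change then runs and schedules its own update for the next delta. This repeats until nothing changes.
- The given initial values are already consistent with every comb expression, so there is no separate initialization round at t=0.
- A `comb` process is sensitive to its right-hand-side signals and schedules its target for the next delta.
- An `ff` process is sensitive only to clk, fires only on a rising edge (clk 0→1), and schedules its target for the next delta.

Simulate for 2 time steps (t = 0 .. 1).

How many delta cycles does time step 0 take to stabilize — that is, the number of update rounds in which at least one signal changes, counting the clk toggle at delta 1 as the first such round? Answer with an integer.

3

t=0 Δ0: b=1 j=1 h=0 k=0 g=1 e=0 clk=0 f=1 a=0 d=0
  Δ1: clk:0→1
  Δ2: b:1→0, j:1→0
  Δ3: f:1→0
  (3Δ to stable)
t=1 Δ0: b=0 j=0 h=0 k=0 g=1 e=0 clk=1 f=0 a=0 d=0
  Δ1: clk:1→0
  (1Δ to stable)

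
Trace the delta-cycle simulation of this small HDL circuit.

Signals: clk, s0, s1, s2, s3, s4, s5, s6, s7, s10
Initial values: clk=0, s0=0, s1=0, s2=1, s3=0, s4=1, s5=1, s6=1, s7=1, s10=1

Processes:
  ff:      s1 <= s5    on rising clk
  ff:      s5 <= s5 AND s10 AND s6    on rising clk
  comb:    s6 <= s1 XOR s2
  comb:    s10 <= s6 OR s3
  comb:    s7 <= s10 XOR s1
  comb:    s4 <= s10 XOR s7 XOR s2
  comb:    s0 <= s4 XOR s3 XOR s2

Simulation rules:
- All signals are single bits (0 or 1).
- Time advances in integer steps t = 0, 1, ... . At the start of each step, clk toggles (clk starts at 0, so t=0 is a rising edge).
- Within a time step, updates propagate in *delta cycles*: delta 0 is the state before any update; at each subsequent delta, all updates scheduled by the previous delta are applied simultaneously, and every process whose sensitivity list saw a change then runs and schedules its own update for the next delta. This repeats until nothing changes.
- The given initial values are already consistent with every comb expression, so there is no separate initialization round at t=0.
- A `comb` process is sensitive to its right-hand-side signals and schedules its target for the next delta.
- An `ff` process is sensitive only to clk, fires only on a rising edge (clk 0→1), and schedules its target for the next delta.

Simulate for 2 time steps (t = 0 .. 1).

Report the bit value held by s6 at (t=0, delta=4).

t=0 Δ0: s4=1 s1=0 s6=1 s2=1 s3=0 s7=1 s5=1 s0=0 s10=1 clk=0
  Δ1: clk:0→1
  Δ2: s1:0→1
  Δ3: s6:1→0, s7:1→0
  Δ4: s4:1→0, s10:1→0
  Δ5: s4:0→1, s7:0→1, s0:0→1
  Δ6: s4:1→0, s0:1→0
  Δ7: s0:0→1
  (7Δ to stable)
t=1 Δ0: s4=0 s1=1 s6=0 s2=1 s3=0 s7=1 s5=1 s0=1 s10=0 clk=1
  Δ1: clk:1→0
  (1Δ to stable)

0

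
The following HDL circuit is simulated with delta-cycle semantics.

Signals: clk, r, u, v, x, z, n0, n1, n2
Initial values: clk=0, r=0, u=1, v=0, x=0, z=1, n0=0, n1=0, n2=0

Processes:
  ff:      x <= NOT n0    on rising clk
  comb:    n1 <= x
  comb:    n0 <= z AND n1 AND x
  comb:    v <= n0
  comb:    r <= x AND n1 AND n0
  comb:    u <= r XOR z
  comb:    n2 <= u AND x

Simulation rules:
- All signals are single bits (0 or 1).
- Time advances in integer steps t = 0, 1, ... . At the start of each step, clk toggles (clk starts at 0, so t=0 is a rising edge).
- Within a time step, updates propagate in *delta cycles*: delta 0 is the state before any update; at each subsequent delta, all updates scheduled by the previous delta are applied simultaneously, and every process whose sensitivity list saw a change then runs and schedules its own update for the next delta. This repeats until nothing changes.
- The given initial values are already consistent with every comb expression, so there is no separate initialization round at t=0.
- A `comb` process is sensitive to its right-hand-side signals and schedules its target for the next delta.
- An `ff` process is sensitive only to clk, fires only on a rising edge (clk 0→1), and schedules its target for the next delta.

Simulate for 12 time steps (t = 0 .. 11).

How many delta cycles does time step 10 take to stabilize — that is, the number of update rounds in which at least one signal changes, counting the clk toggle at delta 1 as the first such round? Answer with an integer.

4

t=0 Δ0: x=0 clk=0 r=0 z=1 v=0 n2=0 u=1 n1=0 n0=0
  Δ1: clk:0→1
  Δ2: x:0→1
  Δ3: n2:0→1, n1:0→1
  Δ4: n0:0→1
  Δ5: r:0→1, v:0→1
  Δ6: u:1→0
  Δ7: n2:1→0
  (7Δ to stable)
t=1 Δ0: x=1 clk=1 r=1 z=1 v=1 n2=0 u=0 n1=1 n0=1
  Δ1: clk:1→0
  (1Δ to stable)
t=2 Δ0: x=1 clk=0 r=1 z=1 v=1 n2=0 u=0 n1=1 n0=1
  Δ1: clk:0→1
  Δ2: x:1→0
  Δ3: r:1→0, n1:1→0, n0:1→0
  Δ4: v:1→0, u:0→1
  (4Δ to stable)
t=3 Δ0: x=0 clk=1 r=0 z=1 v=0 n2=0 u=1 n1=0 n0=0
  Δ1: clk:1→0
  (1Δ to stable)
t=4 Δ0: x=0 clk=0 r=0 z=1 v=0 n2=0 u=1 n1=0 n0=0
  Δ1: clk:0→1
  Δ2: x:0→1
  Δ3: n2:0→1, n1:0→1
  Δ4: n0:0→1
  Δ5: r:0→1, v:0→1
  Δ6: u:1→0
  Δ7: n2:1→0
  (7Δ to stable)
t=5 Δ0: x=1 clk=1 r=1 z=1 v=1 n2=0 u=0 n1=1 n0=1
  Δ1: clk:1→0
  (1Δ to stable)
t=6 Δ0: x=1 clk=0 r=1 z=1 v=1 n2=0 u=0 n1=1 n0=1
  Δ1: clk:0→1
  Δ2: x:1→0
  Δ3: r:1→0, n1:1→0, n0:1→0
  Δ4: v:1→0, u:0→1
  (4Δ to stable)
t=7 Δ0: x=0 clk=1 r=0 z=1 v=0 n2=0 u=1 n1=0 n0=0
  Δ1: clk:1→0
  (1Δ to stable)
t=8 Δ0: x=0 clk=0 r=0 z=1 v=0 n2=0 u=1 n1=0 n0=0
  Δ1: clk:0→1
  Δ2: x:0→1
  Δ3: n2:0→1, n1:0→1
  Δ4: n0:0→1
  Δ5: r:0→1, v:0→1
  Δ6: u:1→0
  Δ7: n2:1→0
  (7Δ to stable)
t=9 Δ0: x=1 clk=1 r=1 z=1 v=1 n2=0 u=0 n1=1 n0=1
  Δ1: clk:1→0
  (1Δ to stable)
t=10 Δ0: x=1 clk=0 r=1 z=1 v=1 n2=0 u=0 n1=1 n0=1
  Δ1: clk:0→1
  Δ2: x:1→0
  Δ3: r:1→0, n1:1→0, n0:1→0
  Δ4: v:1→0, u:0→1
  (4Δ to stable)
t=11 Δ0: x=0 clk=1 r=0 z=1 v=0 n2=0 u=1 n1=0 n0=0
  Δ1: clk:1→0
  (1Δ to stable)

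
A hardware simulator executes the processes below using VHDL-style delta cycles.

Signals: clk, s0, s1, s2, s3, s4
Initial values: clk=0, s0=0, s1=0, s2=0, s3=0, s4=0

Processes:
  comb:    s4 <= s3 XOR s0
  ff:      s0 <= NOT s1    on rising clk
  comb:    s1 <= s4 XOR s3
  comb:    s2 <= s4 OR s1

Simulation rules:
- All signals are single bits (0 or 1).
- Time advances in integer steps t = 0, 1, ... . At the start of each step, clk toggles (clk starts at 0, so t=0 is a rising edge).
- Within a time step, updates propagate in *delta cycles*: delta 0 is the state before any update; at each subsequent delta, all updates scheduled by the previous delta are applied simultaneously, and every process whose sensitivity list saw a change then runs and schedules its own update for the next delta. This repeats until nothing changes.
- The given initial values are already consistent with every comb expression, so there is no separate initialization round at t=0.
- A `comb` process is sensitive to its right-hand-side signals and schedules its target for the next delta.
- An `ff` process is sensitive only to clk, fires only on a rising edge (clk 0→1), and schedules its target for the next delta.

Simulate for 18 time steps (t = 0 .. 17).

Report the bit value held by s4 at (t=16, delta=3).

t=0 Δ0: s0=0 s4=0 s3=0 clk=0 s2=0 s1=0
  Δ1: clk:0→1
  Δ2: s0:0→1
  Δ3: s4:0→1
  Δ4: s2:0→1, s1:0→1
  (4Δ to stable)
t=1 Δ0: s0=1 s4=1 s3=0 clk=1 s2=1 s1=1
  Δ1: clk:1→0
  (1Δ to stable)
t=2 Δ0: s0=1 s4=1 s3=0 clk=0 s2=1 s1=1
  Δ1: clk:0→1
  Δ2: s0:1→0
  Δ3: s4:1→0
  Δ4: s1:1→0
  Δ5: s2:1→0
  (5Δ to stable)
t=3 Δ0: s0=0 s4=0 s3=0 clk=1 s2=0 s1=0
  Δ1: clk:1→0
  (1Δ to stable)
t=4 Δ0: s0=0 s4=0 s3=0 clk=0 s2=0 s1=0
  Δ1: clk:0→1
  Δ2: s0:0→1
  Δ3: s4:0→1
  Δ4: s2:0→1, s1:0→1
  (4Δ to stable)
t=5 Δ0: s0=1 s4=1 s3=0 clk=1 s2=1 s1=1
  Δ1: clk:1→0
  (1Δ to stable)
t=6 Δ0: s0=1 s4=1 s3=0 clk=0 s2=1 s1=1
  Δ1: clk:0→1
  Δ2: s0:1→0
  Δ3: s4:1→0
  Δ4: s1:1→0
  Δ5: s2:1→0
  (5Δ to stable)
t=7 Δ0: s0=0 s4=0 s3=0 clk=1 s2=0 s1=0
  Δ1: clk:1→0
  (1Δ to stable)
t=8 Δ0: s0=0 s4=0 s3=0 clk=0 s2=0 s1=0
  Δ1: clk:0→1
  Δ2: s0:0→1
  Δ3: s4:0→1
  Δ4: s2:0→1, s1:0→1
  (4Δ to stable)
t=9 Δ0: s0=1 s4=1 s3=0 clk=1 s2=1 s1=1
  Δ1: clk:1→0
  (1Δ to stable)
t=10 Δ0: s0=1 s4=1 s3=0 clk=0 s2=1 s1=1
  Δ1: clk:0→1
  Δ2: s0:1→0
  Δ3: s4:1→0
  Δ4: s1:1→0
  Δ5: s2:1→0
  (5Δ to stable)
t=11 Δ0: s0=0 s4=0 s3=0 clk=1 s2=0 s1=0
  Δ1: clk:1→0
  (1Δ to stable)
t=12 Δ0: s0=0 s4=0 s3=0 clk=0 s2=0 s1=0
  Δ1: clk:0→1
  Δ2: s0:0→1
  Δ3: s4:0→1
  Δ4: s2:0→1, s1:0→1
  (4Δ to stable)
t=13 Δ0: s0=1 s4=1 s3=0 clk=1 s2=1 s1=1
  Δ1: clk:1→0
  (1Δ to stable)
t=14 Δ0: s0=1 s4=1 s3=0 clk=0 s2=1 s1=1
  Δ1: clk:0→1
  Δ2: s0:1→0
  Δ3: s4:1→0
  Δ4: s1:1→0
  Δ5: s2:1→0
  (5Δ to stable)
t=15 Δ0: s0=0 s4=0 s3=0 clk=1 s2=0 s1=0
  Δ1: clk:1→0
  (1Δ to stable)
t=16 Δ0: s0=0 s4=0 s3=0 clk=0 s2=0 s1=0
  Δ1: clk:0→1
  Δ2: s0:0→1
  Δ3: s4:0→1
  Δ4: s2:0→1, s1:0→1
  (4Δ to stable)
t=17 Δ0: s0=1 s4=1 s3=0 clk=1 s2=1 s1=1
  Δ1: clk:1→0
  (1Δ to stable)

1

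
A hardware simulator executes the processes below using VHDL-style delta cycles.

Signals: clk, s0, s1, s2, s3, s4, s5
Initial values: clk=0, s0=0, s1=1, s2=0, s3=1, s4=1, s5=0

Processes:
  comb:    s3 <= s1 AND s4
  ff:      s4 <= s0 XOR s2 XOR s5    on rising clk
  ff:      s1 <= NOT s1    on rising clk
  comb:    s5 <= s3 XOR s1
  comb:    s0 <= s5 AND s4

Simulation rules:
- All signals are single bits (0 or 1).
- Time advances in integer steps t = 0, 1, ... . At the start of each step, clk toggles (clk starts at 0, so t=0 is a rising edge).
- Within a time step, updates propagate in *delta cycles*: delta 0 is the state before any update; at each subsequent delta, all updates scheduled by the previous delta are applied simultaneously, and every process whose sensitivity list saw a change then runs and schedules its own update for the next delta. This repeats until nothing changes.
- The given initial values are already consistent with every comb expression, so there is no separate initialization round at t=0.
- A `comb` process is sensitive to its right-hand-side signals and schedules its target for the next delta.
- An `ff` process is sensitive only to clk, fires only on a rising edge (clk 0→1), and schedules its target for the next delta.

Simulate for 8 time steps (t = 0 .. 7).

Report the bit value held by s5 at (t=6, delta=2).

t=0 Δ0: s2=0 s5=0 s1=1 s0=0 s4=1 clk=0 s3=1
  Δ1: clk:0→1
  Δ2: s1:1→0, s4:1→0
  Δ3: s5:0→1, s3:1→0
  Δ4: s5:1→0
  (4Δ to stable)
t=1 Δ0: s2=0 s5=0 s1=0 s0=0 s4=0 clk=1 s3=0
  Δ1: clk:1→0
  (1Δ to stable)
t=2 Δ0: s2=0 s5=0 s1=0 s0=0 s4=0 clk=0 s3=0
  Δ1: clk:0→1
  Δ2: s1:0→1
  Δ3: s5:0→1
  (3Δ to stable)
t=3 Δ0: s2=0 s5=1 s1=1 s0=0 s4=0 clk=1 s3=0
  Δ1: clk:1→0
  (1Δ to stable)
t=4 Δ0: s2=0 s5=1 s1=1 s0=0 s4=0 clk=0 s3=0
  Δ1: clk:0→1
  Δ2: s1:1→0, s4:0→1
  Δ3: s5:1→0, s0:0→1
  Δ4: s0:1→0
  (4Δ to stable)
t=5 Δ0: s2=0 s5=0 s1=0 s0=0 s4=1 clk=1 s3=0
  Δ1: clk:1→0
  (1Δ to stable)
t=6 Δ0: s2=0 s5=0 s1=0 s0=0 s4=1 clk=0 s3=0
  Δ1: clk:0→1
  Δ2: s1:0→1, s4:1→0
  Δ3: s5:0→1
  (3Δ to stable)
t=7 Δ0: s2=0 s5=1 s1=1 s0=0 s4=0 clk=1 s3=0
  Δ1: clk:1→0
  (1Δ to stable)

0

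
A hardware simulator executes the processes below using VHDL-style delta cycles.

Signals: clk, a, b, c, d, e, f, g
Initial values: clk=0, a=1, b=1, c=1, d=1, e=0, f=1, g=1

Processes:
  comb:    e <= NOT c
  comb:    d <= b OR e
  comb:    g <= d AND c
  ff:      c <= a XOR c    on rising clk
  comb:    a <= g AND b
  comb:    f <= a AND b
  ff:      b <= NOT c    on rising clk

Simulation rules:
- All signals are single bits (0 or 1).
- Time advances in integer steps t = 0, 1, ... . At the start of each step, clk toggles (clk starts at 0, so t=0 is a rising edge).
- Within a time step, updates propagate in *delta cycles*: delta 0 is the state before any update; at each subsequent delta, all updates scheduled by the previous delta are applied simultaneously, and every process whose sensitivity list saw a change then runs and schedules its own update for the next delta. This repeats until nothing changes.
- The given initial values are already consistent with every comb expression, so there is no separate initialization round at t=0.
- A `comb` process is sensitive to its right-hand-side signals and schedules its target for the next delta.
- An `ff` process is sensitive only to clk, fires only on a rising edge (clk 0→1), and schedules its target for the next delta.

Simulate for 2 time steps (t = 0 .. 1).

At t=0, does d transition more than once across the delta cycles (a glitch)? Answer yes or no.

yes

t=0 Δ0: b=1 d=1 f=1 g=1 clk=0 c=1 e=0 a=1
  Δ1: clk:0→1
  Δ2: b:1→0, c:1→0
  Δ3: d:1→0, f:1→0, g:1→0, e:0→1, a:1→0
  Δ4: d:0→1
  (4Δ to stable)
t=1 Δ0: b=0 d=1 f=0 g=0 clk=1 c=0 e=1 a=0
  Δ1: clk:1→0
  (1Δ to stable)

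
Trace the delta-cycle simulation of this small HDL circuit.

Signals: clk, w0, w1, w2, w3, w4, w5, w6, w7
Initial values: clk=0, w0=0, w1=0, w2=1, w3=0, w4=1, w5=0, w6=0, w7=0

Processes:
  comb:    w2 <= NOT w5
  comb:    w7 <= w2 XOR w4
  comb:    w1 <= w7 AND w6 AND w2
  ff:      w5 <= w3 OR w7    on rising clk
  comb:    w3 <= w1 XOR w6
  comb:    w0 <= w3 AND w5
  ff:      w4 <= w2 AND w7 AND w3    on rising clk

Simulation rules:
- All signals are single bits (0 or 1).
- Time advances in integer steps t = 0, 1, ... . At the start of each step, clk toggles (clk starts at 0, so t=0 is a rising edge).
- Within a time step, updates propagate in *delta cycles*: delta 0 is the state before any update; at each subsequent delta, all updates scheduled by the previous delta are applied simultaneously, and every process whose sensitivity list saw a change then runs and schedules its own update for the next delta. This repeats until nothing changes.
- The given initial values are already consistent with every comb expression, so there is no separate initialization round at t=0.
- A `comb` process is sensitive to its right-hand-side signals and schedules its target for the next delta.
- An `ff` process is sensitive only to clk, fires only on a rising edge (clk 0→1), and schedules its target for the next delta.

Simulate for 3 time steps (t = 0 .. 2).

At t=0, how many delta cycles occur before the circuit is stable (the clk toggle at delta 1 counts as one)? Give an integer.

t0.Δ0 w7=0 w2=1 w6=0 w4=1 clk=0 w3=0 w5=0 w0=0 w1=0
t0.Δ1 w7=0 w2=1 w6=0 w4=1 clk=1 w3=0 w5=0 w0=0 w1=0
t0.Δ2 w7=0 w2=1 w6=0 w4=0 clk=1 w3=0 w5=0 w0=0 w1=0
t0.Δ3 w7=1 w2=1 w6=0 w4=0 clk=1 w3=0 w5=0 w0=0 w1=0
t1.Δ0 w7=1 w2=1 w6=0 w4=0 clk=1 w3=0 w5=0 w0=0 w1=0
t1.Δ1 w7=1 w2=1 w6=0 w4=0 clk=0 w3=0 w5=0 w0=0 w1=0
t2.Δ0 w7=1 w2=1 w6=0 w4=0 clk=0 w3=0 w5=0 w0=0 w1=0
t2.Δ1 w7=1 w2=1 w6=0 w4=0 clk=1 w3=0 w5=0 w0=0 w1=0
t2.Δ2 w7=1 w2=1 w6=0 w4=0 clk=1 w3=0 w5=1 w0=0 w1=0
t2.Δ3 w7=1 w2=0 w6=0 w4=0 clk=1 w3=0 w5=1 w0=0 w1=0
t2.Δ4 w7=0 w2=0 w6=0 w4=0 clk=1 w3=0 w5=1 w0=0 w1=0

3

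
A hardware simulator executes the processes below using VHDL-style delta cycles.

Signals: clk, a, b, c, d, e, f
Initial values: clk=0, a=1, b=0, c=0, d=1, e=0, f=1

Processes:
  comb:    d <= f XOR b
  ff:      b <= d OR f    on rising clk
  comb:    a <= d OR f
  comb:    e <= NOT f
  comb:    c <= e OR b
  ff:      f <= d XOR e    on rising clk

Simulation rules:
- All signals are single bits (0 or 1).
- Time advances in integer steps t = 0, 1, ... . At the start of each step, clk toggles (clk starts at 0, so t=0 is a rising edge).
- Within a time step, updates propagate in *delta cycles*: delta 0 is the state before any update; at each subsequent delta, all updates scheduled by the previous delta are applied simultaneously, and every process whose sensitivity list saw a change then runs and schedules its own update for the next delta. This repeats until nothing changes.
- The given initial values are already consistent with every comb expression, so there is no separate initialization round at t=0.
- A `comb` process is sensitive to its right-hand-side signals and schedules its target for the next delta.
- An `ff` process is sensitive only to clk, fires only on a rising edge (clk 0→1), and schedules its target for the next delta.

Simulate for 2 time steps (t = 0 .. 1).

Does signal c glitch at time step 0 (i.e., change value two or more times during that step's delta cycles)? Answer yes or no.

[bits: e,f,c,a,clk,d,b]
t=0: Δ0=0101010 Δ1=0101110 Δ2=0101111 Δ3=0111101 | 3Δ
t=1: Δ0=0111101 Δ1=0111001 | 1Δ

no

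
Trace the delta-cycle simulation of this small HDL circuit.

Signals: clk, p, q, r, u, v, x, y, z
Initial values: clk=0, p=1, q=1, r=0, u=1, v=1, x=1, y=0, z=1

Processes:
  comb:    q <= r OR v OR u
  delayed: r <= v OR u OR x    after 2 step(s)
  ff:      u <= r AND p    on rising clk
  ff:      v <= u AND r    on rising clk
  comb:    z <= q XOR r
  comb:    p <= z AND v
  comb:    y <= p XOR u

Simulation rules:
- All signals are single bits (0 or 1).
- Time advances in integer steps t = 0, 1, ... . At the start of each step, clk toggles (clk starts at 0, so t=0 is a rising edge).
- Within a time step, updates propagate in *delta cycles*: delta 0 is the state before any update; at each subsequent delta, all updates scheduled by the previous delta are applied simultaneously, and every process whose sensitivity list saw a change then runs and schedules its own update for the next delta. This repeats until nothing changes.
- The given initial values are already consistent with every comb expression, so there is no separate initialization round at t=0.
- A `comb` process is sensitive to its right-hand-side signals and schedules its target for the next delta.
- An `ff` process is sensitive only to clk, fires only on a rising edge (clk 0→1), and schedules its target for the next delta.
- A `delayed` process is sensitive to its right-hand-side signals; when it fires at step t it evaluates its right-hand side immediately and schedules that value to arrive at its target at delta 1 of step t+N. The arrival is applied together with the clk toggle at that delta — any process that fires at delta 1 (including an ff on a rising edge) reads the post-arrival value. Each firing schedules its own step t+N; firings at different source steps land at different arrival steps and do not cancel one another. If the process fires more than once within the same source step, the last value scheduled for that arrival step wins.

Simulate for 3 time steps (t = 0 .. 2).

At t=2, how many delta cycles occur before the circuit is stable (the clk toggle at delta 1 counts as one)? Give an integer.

3

t0.Δ0 u=1 clk=0 p=1 q=1 y=0 z=1 x=1 v=1 r=0
t0.Δ1 u=1 clk=1 p=1 q=1 y=0 z=1 x=1 v=1 r=0
t0.Δ2 u=0 clk=1 p=1 q=1 y=0 z=1 x=1 v=0 r=0
t0.Δ3 u=0 clk=1 p=0 q=0 y=1 z=1 x=1 v=0 r=0
t0.Δ4 u=0 clk=1 p=0 q=0 y=0 z=0 x=1 v=0 r=0
t1.Δ0 u=0 clk=1 p=0 q=0 y=0 z=0 x=1 v=0 r=0
t1.Δ1 u=0 clk=0 p=0 q=0 y=0 z=0 x=1 v=0 r=0
t2.Δ0 u=0 clk=0 p=0 q=0 y=0 z=0 x=1 v=0 r=0
t2.Δ1 u=0 clk=1 p=0 q=0 y=0 z=0 x=1 v=0 r=1
t2.Δ2 u=0 clk=1 p=0 q=1 y=0 z=1 x=1 v=0 r=1
t2.Δ3 u=0 clk=1 p=0 q=1 y=0 z=0 x=1 v=0 r=1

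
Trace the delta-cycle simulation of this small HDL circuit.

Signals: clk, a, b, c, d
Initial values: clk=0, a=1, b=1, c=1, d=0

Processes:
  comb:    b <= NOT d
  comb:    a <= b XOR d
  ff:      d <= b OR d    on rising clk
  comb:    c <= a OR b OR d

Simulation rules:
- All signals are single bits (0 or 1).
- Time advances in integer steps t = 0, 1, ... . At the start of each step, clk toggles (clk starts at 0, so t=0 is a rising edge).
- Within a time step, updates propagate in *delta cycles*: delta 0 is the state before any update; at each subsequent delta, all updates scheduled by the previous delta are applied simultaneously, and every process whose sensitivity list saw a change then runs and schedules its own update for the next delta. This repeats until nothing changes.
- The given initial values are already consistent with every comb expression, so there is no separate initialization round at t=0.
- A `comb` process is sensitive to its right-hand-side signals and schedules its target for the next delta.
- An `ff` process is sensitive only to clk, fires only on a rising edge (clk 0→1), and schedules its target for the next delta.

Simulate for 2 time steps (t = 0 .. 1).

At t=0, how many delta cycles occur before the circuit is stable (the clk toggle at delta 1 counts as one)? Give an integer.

t=0 Δ0: c=1 clk=0 a=1 b=1 d=0
  Δ1: clk:0→1
  Δ2: d:0→1
  Δ3: a:1→0, b:1→0
  Δ4: a:0→1
  (4Δ to stable)
t=1 Δ0: c=1 clk=1 a=1 b=0 d=1
  Δ1: clk:1→0
  (1Δ to stable)

4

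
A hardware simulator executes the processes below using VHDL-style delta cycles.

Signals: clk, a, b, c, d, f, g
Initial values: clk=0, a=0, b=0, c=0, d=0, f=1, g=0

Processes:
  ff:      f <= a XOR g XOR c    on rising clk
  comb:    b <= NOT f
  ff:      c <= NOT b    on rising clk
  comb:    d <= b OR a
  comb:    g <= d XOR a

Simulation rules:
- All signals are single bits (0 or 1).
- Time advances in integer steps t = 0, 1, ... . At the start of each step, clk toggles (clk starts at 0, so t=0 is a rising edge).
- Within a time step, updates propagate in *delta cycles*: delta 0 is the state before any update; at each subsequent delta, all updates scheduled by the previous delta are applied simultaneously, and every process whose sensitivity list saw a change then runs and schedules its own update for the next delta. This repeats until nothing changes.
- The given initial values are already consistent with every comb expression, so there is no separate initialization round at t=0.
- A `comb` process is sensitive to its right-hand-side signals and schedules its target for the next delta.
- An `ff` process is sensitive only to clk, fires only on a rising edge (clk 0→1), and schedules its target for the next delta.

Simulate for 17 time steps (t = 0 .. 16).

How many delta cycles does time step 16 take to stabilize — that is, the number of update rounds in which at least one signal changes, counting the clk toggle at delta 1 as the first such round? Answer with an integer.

5

[bits: a,g,d,clk,f,b,c]
t=0: Δ0=0000100 Δ1=0001100 Δ2=0001001 Δ3=0001011 Δ4=0011011 Δ5=0111011 | 5Δ
t=1: Δ0=0111011 Δ1=0110011 | 1Δ
t=2: Δ0=0110011 Δ1=0111011 Δ2=0111010 | 2Δ
t=3: Δ0=0111010 Δ1=0110010 | 1Δ
t=4: Δ0=0110010 Δ1=0111010 Δ2=0111110 Δ3=0111100 Δ4=0101100 Δ5=0001100 | 5Δ
t=5: Δ0=0001100 Δ1=0000100 | 1Δ
t=6: Δ0=0000100 Δ1=0001100 Δ2=0001001 Δ3=0001011 Δ4=0011011 Δ5=0111011 | 5Δ
t=7: Δ0=0111011 Δ1=0110011 | 1Δ
t=8: Δ0=0110011 Δ1=0111011 Δ2=0111010 | 2Δ
t=9: Δ0=0111010 Δ1=0110010 | 1Δ
t=10: Δ0=0110010 Δ1=0111010 Δ2=0111110 Δ3=0111100 Δ4=0101100 Δ5=0001100 | 5Δ
t=11: Δ0=0001100 Δ1=0000100 | 1Δ
t=12: Δ0=0000100 Δ1=0001100 Δ2=0001001 Δ3=0001011 Δ4=0011011 Δ5=0111011 | 5Δ
t=13: Δ0=0111011 Δ1=0110011 | 1Δ
t=14: Δ0=0110011 Δ1=0111011 Δ2=0111010 | 2Δ
t=15: Δ0=0111010 Δ1=0110010 | 1Δ
t=16: Δ0=0110010 Δ1=0111010 Δ2=0111110 Δ3=0111100 Δ4=0101100 Δ5=0001100 | 5Δ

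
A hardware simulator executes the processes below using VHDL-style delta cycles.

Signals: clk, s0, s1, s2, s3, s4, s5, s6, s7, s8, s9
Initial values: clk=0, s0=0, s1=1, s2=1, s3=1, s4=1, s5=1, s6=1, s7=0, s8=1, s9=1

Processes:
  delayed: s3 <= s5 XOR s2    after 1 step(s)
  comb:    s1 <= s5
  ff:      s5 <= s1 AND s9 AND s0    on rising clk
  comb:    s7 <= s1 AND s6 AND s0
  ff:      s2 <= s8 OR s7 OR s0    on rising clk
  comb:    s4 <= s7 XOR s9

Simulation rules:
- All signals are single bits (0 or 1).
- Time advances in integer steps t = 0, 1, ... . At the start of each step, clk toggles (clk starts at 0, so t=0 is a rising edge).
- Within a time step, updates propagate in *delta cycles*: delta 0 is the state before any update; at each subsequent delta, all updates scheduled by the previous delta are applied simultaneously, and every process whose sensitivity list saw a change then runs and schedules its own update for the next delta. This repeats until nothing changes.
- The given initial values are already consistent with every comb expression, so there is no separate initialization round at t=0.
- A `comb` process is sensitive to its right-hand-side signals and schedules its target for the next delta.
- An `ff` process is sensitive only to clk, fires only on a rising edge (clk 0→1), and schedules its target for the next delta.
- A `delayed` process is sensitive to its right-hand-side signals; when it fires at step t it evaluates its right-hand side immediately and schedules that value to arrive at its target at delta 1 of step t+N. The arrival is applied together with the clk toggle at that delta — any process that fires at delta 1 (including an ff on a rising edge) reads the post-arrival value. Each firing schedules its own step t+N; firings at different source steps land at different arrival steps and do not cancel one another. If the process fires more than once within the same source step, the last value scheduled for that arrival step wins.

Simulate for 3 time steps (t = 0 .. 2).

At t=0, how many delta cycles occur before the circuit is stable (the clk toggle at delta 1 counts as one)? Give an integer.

[bits: s7,s1,s5,s4,s8,s2,s0,clk,s9,s6,s3]
t=0: Δ0=01111100111 Δ1=01111101111 Δ2=01011101111 Δ3=00011101111 | 3Δ
t=1: Δ0=00011101111 Δ1=00011100111 | 1Δ
t=2: Δ0=00011100111 Δ1=00011101111 | 1Δ

3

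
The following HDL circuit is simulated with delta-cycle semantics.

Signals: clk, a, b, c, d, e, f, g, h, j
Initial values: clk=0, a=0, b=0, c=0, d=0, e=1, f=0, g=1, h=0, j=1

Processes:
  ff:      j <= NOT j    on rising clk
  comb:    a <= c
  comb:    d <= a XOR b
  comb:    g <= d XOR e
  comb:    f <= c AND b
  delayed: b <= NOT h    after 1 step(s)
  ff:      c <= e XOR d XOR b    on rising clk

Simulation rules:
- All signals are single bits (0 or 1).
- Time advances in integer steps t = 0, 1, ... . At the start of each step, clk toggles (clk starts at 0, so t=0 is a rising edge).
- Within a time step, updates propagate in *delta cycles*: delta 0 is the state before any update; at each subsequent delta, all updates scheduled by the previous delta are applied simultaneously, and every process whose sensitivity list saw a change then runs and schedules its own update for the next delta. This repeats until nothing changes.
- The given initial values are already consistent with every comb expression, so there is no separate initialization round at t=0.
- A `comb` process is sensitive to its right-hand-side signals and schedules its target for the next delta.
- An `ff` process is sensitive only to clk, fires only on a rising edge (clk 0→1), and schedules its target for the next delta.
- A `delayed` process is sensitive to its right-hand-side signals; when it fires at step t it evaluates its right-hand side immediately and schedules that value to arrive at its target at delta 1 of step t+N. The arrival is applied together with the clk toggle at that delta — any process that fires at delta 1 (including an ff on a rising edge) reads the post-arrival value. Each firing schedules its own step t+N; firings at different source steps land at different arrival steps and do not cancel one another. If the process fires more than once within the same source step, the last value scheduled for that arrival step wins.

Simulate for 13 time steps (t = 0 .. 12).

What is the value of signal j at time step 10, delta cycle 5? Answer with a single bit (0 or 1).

t0.Δ0 d=0 g=1 h=0 b=0 j=1 a=0 c=0 clk=0 f=0 e=1
t0.Δ1 d=0 g=1 h=0 b=0 j=1 a=0 c=0 clk=1 f=0 e=1
t0.Δ2 d=0 g=1 h=0 b=0 j=0 a=0 c=1 clk=1 f=0 e=1
t0.Δ3 d=0 g=1 h=0 b=0 j=0 a=1 c=1 clk=1 f=0 e=1
t0.Δ4 d=1 g=1 h=0 b=0 j=0 a=1 c=1 clk=1 f=0 e=1
t0.Δ5 d=1 g=0 h=0 b=0 j=0 a=1 c=1 clk=1 f=0 e=1
t1.Δ0 d=1 g=0 h=0 b=0 j=0 a=1 c=1 clk=1 f=0 e=1
t1.Δ1 d=1 g=0 h=0 b=0 j=0 a=1 c=1 clk=0 f=0 e=1
t2.Δ0 d=1 g=0 h=0 b=0 j=0 a=1 c=1 clk=0 f=0 e=1
t2.Δ1 d=1 g=0 h=0 b=0 j=0 a=1 c=1 clk=1 f=0 e=1
t2.Δ2 d=1 g=0 h=0 b=0 j=1 a=1 c=0 clk=1 f=0 e=1
t2.Δ3 d=1 g=0 h=0 b=0 j=1 a=0 c=0 clk=1 f=0 e=1
t2.Δ4 d=0 g=0 h=0 b=0 j=1 a=0 c=0 clk=1 f=0 e=1
t2.Δ5 d=0 g=1 h=0 b=0 j=1 a=0 c=0 clk=1 f=0 e=1
t3.Δ0 d=0 g=1 h=0 b=0 j=1 a=0 c=0 clk=1 f=0 e=1
t3.Δ1 d=0 g=1 h=0 b=0 j=1 a=0 c=0 clk=0 f=0 e=1
t4.Δ0 d=0 g=1 h=0 b=0 j=1 a=0 c=0 clk=0 f=0 e=1
t4.Δ1 d=0 g=1 h=0 b=0 j=1 a=0 c=0 clk=1 f=0 e=1
t4.Δ2 d=0 g=1 h=0 b=0 j=0 a=0 c=1 clk=1 f=0 e=1
t4.Δ3 d=0 g=1 h=0 b=0 j=0 a=1 c=1 clk=1 f=0 e=1
t4.Δ4 d=1 g=1 h=0 b=0 j=0 a=1 c=1 clk=1 f=0 e=1
t4.Δ5 d=1 g=0 h=0 b=0 j=0 a=1 c=1 clk=1 f=0 e=1
t5.Δ0 d=1 g=0 h=0 b=0 j=0 a=1 c=1 clk=1 f=0 e=1
t5.Δ1 d=1 g=0 h=0 b=0 j=0 a=1 c=1 clk=0 f=0 e=1
t6.Δ0 d=1 g=0 h=0 b=0 j=0 a=1 c=1 clk=0 f=0 e=1
t6.Δ1 d=1 g=0 h=0 b=0 j=0 a=1 c=1 clk=1 f=0 e=1
t6.Δ2 d=1 g=0 h=0 b=0 j=1 a=1 c=0 clk=1 f=0 e=1
t6.Δ3 d=1 g=0 h=0 b=0 j=1 a=0 c=0 clk=1 f=0 e=1
t6.Δ4 d=0 g=0 h=0 b=0 j=1 a=0 c=0 clk=1 f=0 e=1
t6.Δ5 d=0 g=1 h=0 b=0 j=1 a=0 c=0 clk=1 f=0 e=1
t7.Δ0 d=0 g=1 h=0 b=0 j=1 a=0 c=0 clk=1 f=0 e=1
t7.Δ1 d=0 g=1 h=0 b=0 j=1 a=0 c=0 clk=0 f=0 e=1
t8.Δ0 d=0 g=1 h=0 b=0 j=1 a=0 c=0 clk=0 f=0 e=1
t8.Δ1 d=0 g=1 h=0 b=0 j=1 a=0 c=0 clk=1 f=0 e=1
t8.Δ2 d=0 g=1 h=0 b=0 j=0 a=0 c=1 clk=1 f=0 e=1
t8.Δ3 d=0 g=1 h=0 b=0 j=0 a=1 c=1 clk=1 f=0 e=1
t8.Δ4 d=1 g=1 h=0 b=0 j=0 a=1 c=1 clk=1 f=0 e=1
t8.Δ5 d=1 g=0 h=0 b=0 j=0 a=1 c=1 clk=1 f=0 e=1
t9.Δ0 d=1 g=0 h=0 b=0 j=0 a=1 c=1 clk=1 f=0 e=1
t9.Δ1 d=1 g=0 h=0 b=0 j=0 a=1 c=1 clk=0 f=0 e=1
t10.Δ0 d=1 g=0 h=0 b=0 j=0 a=1 c=1 clk=0 f=0 e=1
t10.Δ1 d=1 g=0 h=0 b=0 j=0 a=1 c=1 clk=1 f=0 e=1
t10.Δ2 d=1 g=0 h=0 b=0 j=1 a=1 c=0 clk=1 f=0 e=1
t10.Δ3 d=1 g=0 h=0 b=0 j=1 a=0 c=0 clk=1 f=0 e=1
t10.Δ4 d=0 g=0 h=0 b=0 j=1 a=0 c=0 clk=1 f=0 e=1
t10.Δ5 d=0 g=1 h=0 b=0 j=1 a=0 c=0 clk=1 f=0 e=1
t11.Δ0 d=0 g=1 h=0 b=0 j=1 a=0 c=0 clk=1 f=0 e=1
t11.Δ1 d=0 g=1 h=0 b=0 j=1 a=0 c=0 clk=0 f=0 e=1
t12.Δ0 d=0 g=1 h=0 b=0 j=1 a=0 c=0 clk=0 f=0 e=1
t12.Δ1 d=0 g=1 h=0 b=0 j=1 a=0 c=0 clk=1 f=0 e=1
t12.Δ2 d=0 g=1 h=0 b=0 j=0 a=0 c=1 clk=1 f=0 e=1
t12.Δ3 d=0 g=1 h=0 b=0 j=0 a=1 c=1 clk=1 f=0 e=1
t12.Δ4 d=1 g=1 h=0 b=0 j=0 a=1 c=1 clk=1 f=0 e=1
t12.Δ5 d=1 g=0 h=0 b=0 j=0 a=1 c=1 clk=1 f=0 e=1

1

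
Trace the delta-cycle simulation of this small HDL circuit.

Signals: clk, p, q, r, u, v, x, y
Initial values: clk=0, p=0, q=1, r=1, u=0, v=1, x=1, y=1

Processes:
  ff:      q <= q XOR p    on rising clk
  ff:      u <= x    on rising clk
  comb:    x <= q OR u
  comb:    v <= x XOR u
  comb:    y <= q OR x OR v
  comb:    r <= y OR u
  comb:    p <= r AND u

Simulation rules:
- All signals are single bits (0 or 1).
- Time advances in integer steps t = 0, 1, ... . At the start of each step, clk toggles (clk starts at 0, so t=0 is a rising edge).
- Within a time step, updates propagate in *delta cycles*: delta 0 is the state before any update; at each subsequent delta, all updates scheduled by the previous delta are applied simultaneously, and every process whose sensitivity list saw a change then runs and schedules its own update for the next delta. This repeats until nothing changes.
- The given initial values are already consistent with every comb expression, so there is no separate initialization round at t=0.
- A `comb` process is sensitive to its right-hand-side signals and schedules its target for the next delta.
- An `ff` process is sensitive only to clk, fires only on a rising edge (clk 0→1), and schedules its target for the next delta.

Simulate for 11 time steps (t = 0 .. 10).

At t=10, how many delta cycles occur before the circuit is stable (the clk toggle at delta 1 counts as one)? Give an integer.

2

[bits: clk,r,v,q,y,u,x,p]
t=0: Δ0=01111010 Δ1=11111010 Δ2=11111110 Δ3=11011111 | 3Δ
t=1: Δ0=11011111 Δ1=01011111 | 1Δ
t=2: Δ0=01011111 Δ1=11011111 Δ2=11001111 | 2Δ
t=3: Δ0=11001111 Δ1=01001111 | 1Δ
t=4: Δ0=01001111 Δ1=11001111 Δ2=11011111 | 2Δ
t=5: Δ0=11011111 Δ1=01011111 | 1Δ
t=6: Δ0=01011111 Δ1=11011111 Δ2=11001111 | 2Δ
t=7: Δ0=11001111 Δ1=01001111 | 1Δ
t=8: Δ0=01001111 Δ1=11001111 Δ2=11011111 | 2Δ
t=9: Δ0=11011111 Δ1=01011111 | 1Δ
t=10: Δ0=01011111 Δ1=11011111 Δ2=11001111 | 2Δ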